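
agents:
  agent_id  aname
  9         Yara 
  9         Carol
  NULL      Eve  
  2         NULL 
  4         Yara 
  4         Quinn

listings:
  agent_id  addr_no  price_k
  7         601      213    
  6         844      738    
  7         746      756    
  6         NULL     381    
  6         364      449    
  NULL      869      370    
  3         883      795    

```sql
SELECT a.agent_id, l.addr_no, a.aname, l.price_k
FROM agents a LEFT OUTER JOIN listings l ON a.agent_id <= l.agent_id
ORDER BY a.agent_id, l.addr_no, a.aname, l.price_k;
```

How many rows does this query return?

LEFT JOIN keeps every row from `agents`; unmatched rows get NULL for `listings`'s columns.
Matching on a.agent_id <= l.agent_id. A NULL in a compared column never satisfies the condition.
Matched pairs: 16; unmatched a rows kept: 3.
Total: 16 matched + 3 padded = 19 rows.

19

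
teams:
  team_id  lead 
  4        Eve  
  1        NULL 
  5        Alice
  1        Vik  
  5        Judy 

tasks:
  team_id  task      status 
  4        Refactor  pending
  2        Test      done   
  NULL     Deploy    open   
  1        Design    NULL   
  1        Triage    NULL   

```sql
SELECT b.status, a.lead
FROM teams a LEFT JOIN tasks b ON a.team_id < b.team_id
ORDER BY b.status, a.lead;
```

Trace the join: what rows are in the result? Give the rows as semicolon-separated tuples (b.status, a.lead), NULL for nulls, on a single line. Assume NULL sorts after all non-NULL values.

(done, Vik); (done, NULL); (pending, Vik); (pending, NULL); (NULL, Alice); (NULL, Eve); (NULL, Judy)

LEFT JOIN keeps every row from `teams`; unmatched rows get NULL for `tasks`'s columns.
Matching on a.team_id < b.team_id. A NULL in a compared column never satisfies the condition.
- a[0] team_id=4 → no match; kept with NULLs on the b side.
- a[1] team_id=1 → 2 match(es) in b → 2 row(s).
- a[2] team_id=5 → no match; kept with NULLs on the b side.
- a[3] team_id=1 → 2 match(es) in b → 2 row(s).
- a[4] team_id=5 → no match; kept with NULLs on the b side.
After projecting and ordering:
b.status | a.lead
done | Vik
done | NULL
pending | Vik
pending | NULL
NULL | Alice
NULL | Eve
NULL | Judy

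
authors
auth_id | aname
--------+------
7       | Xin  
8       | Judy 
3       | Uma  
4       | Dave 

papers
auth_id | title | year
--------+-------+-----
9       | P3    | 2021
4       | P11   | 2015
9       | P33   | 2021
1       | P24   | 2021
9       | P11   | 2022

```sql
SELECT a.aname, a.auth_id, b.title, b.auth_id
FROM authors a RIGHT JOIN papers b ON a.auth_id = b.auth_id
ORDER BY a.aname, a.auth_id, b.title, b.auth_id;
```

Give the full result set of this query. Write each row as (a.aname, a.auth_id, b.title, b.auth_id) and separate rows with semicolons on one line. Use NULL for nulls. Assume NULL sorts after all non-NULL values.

(Dave, 4, P11, 4); (NULL, NULL, P11, 9); (NULL, NULL, P24, 1); (NULL, NULL, P3, 9); (NULL, NULL, P33, 9)

RIGHT JOIN keeps every row from `papers`; unmatched rows get NULL for `authors`'s columns.
Matching on a.auth_id = b.auth_id.
Matched pairs: 1; unmatched b rows kept: 4.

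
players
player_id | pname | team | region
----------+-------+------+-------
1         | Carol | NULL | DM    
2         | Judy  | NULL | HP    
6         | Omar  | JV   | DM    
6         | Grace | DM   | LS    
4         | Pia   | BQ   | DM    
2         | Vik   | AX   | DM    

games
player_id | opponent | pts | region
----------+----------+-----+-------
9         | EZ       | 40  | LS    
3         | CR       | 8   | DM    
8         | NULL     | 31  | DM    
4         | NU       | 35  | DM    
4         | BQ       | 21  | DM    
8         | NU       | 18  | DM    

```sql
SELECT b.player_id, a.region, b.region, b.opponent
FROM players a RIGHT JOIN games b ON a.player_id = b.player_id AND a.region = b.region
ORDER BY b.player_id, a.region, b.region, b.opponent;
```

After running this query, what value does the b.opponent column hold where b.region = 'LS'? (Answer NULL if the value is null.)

RIGHT JOIN keeps every row from `games`; unmatched rows get NULL for `players`'s columns.
Matching on a.player_id = b.player_id AND a.region = b.region.
- a[0] player_id=1, region=DM → no match.
- a[1] player_id=2, region=HP → no match.
- a[2] player_id=6, region=DM → no match.
- a[3] player_id=6, region=LS → no match.
- a[4] player_id=4, region=DM → 2 match(es) in b → 2 row(s).
- a[5] player_id=2, region=DM → no match.
- plus 4 unmatched b row(s), each kept with NULL a columns.

EZ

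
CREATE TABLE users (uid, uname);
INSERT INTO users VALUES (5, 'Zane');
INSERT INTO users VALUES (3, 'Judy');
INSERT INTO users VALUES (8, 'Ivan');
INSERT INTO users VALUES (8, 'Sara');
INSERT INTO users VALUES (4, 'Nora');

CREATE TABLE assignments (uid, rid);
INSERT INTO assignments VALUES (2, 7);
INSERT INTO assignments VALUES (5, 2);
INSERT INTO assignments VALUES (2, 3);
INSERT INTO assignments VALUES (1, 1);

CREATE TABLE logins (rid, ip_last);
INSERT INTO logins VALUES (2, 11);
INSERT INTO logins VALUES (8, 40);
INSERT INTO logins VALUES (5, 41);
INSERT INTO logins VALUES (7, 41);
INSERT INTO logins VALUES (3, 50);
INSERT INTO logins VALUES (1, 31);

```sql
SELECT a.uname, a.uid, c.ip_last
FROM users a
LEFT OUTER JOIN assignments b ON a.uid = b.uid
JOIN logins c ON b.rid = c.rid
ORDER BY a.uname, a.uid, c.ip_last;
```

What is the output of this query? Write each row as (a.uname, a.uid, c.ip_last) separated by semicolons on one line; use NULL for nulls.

(Zane, 5, 11)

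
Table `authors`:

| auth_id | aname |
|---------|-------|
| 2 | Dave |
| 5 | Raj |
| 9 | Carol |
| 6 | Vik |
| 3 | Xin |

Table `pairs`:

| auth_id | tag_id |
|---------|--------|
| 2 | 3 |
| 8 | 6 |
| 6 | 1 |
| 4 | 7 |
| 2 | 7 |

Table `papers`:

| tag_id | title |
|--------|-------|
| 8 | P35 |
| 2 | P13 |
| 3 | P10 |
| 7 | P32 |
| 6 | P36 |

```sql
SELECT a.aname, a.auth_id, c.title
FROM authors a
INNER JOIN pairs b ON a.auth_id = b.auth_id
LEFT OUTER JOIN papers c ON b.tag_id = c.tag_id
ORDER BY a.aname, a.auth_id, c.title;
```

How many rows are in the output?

3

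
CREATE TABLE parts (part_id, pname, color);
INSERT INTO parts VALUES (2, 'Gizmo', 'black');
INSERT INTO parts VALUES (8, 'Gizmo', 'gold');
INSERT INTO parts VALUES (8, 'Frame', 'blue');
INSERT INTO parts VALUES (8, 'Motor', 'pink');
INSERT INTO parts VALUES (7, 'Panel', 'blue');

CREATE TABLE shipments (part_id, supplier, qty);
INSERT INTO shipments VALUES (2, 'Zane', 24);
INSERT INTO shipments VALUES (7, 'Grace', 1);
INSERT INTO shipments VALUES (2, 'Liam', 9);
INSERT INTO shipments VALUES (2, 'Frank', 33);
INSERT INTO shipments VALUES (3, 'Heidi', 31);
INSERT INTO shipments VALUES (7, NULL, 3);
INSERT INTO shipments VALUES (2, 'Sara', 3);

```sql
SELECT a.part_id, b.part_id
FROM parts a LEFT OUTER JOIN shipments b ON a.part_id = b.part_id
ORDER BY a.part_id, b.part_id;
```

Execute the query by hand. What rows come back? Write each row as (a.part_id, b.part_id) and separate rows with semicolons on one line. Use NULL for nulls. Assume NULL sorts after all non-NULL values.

(2, 2); (2, 2); (2, 2); (2, 2); (7, 7); (7, 7); (8, NULL); (8, NULL); (8, NULL)

LEFT JOIN keeps every row from `parts`; unmatched rows get NULL for `shipments`'s columns.
Matching on a.part_id = b.part_id.
Matched pairs: 6; unmatched a rows kept: 3.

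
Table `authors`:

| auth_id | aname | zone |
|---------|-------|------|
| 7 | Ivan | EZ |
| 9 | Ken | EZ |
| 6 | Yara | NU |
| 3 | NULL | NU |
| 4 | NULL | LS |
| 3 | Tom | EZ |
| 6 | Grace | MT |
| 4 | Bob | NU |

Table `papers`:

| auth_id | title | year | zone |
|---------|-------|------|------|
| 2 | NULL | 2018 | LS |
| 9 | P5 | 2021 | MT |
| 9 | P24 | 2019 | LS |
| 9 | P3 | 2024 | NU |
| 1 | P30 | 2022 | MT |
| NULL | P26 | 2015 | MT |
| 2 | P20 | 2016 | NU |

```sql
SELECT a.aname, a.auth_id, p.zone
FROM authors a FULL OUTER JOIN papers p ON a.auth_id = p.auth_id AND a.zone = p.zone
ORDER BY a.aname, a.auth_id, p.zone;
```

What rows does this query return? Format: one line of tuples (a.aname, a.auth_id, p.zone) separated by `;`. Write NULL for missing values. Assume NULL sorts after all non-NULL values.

(Bob, 4, NULL); (Grace, 6, NULL); (Ivan, 7, NULL); (Ken, 9, NULL); (Tom, 3, NULL); (Yara, 6, NULL); (NULL, 3, NULL); (NULL, 4, NULL); (NULL, NULL, LS); (NULL, NULL, LS); (NULL, NULL, MT); (NULL, NULL, MT); (NULL, NULL, MT); (NULL, NULL, NU); (NULL, NULL, NU)

FULL OUTER JOIN keeps every row from both sides; unmatched rows get NULL for the other side's columns.
Matching on a.auth_id = p.auth_id AND a.zone = p.zone. A NULL in a compared column never satisfies the condition.
Matched pairs: 0; unmatched a rows kept: 8; unmatched p rows kept: 7.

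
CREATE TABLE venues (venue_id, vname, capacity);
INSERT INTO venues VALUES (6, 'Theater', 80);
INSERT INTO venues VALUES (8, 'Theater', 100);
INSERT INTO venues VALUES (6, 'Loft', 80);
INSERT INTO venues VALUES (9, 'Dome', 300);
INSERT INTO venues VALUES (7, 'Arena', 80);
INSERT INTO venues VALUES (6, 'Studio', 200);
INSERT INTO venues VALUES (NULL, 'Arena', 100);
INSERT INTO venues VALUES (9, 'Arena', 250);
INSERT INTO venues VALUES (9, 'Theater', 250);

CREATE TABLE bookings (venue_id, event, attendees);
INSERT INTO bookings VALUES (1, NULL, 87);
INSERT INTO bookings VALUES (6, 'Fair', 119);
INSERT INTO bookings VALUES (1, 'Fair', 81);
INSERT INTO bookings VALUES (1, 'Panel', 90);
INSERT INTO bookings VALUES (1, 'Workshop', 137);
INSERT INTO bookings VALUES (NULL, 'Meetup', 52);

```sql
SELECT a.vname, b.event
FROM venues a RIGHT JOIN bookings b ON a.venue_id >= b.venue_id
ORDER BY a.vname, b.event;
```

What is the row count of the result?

41

RIGHT JOIN keeps every row from `bookings`; unmatched rows get NULL for `venues`'s columns.
Matching on a.venue_id >= b.venue_id. A NULL in a compared column never satisfies the condition.
- a row (venue_id=6): matches 5 b row(s) → 5 output row(s).
- a row (venue_id=8): matches 5 b row(s) → 5 output row(s).
- a row (venue_id=6): matches 5 b row(s) → 5 output row(s).
- a row (venue_id=9): matches 5 b row(s) → 5 output row(s).
- a row (venue_id=7): matches 5 b row(s) → 5 output row(s).
- a row (venue_id=6): matches 5 b row(s) → 5 output row(s).
- a row (venue_id=NULL): no match.
- a row (venue_id=9): matches 5 b row(s) → 5 output row(s).
- a row (venue_id=9): matches 5 b row(s) → 5 output row(s).
- plus 1 unmatched b row(s), each kept with NULL a columns.
Total: 40 matched + 1 padded = 41 rows.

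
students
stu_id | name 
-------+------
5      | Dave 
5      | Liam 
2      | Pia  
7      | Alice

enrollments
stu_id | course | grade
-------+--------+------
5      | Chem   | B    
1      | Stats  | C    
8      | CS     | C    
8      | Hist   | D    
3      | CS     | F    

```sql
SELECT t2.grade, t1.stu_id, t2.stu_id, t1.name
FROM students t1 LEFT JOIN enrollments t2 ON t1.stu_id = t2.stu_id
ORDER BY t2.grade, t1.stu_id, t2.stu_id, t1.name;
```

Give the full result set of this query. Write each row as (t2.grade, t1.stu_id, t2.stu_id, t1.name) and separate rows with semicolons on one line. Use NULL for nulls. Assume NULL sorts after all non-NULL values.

(B, 5, 5, Dave); (B, 5, 5, Liam); (NULL, 2, NULL, Pia); (NULL, 7, NULL, Alice)

LEFT JOIN keeps every row from `students`; unmatched rows get NULL for `enrollments`'s columns.
Matching on t1.stu_id = t2.stu_id.
Matched pairs: 2; unmatched t1 rows kept: 2.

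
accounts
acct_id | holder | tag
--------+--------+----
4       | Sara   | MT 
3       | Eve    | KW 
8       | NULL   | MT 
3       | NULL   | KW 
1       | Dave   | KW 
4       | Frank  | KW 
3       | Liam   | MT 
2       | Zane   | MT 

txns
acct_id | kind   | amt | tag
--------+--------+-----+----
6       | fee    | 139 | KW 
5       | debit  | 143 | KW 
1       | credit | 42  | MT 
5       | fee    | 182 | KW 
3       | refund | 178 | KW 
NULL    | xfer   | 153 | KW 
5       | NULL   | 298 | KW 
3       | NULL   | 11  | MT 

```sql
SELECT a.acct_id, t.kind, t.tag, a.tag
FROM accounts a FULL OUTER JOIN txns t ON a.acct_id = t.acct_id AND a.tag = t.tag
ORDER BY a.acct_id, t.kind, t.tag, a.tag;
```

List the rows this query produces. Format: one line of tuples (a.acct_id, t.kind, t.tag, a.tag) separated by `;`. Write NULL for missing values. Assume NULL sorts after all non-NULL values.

(1, NULL, NULL, KW); (2, NULL, NULL, MT); (3, refund, KW, KW); (3, refund, KW, KW); (3, NULL, MT, MT); (4, NULL, NULL, KW); (4, NULL, NULL, MT); (8, NULL, NULL, MT); (NULL, credit, MT, NULL); (NULL, debit, KW, NULL); (NULL, fee, KW, NULL); (NULL, fee, KW, NULL); (NULL, xfer, KW, NULL); (NULL, NULL, KW, NULL)

FULL OUTER JOIN keeps every row from both sides; unmatched rows get NULL for the other side's columns.
Matching on a.acct_id = t.acct_id AND a.tag = t.tag. A NULL in a compared column never satisfies the condition.
- a (acct_id=4, tag=MT) has no partner → padded with NULL.
- a (acct_id=3, tag=KW) pairs with 1 row(s) of t.
- a (acct_id=8, tag=MT) has no partner → padded with NULL.
- a (acct_id=3, tag=KW) pairs with 1 row(s) of t.
- a (acct_id=1, tag=KW) has no partner → padded with NULL.
- a (acct_id=4, tag=KW) has no partner → padded with NULL.
- a (acct_id=3, tag=MT) pairs with 1 row(s) of t.
- a (acct_id=2, tag=MT) has no partner → padded with NULL.
- plus 6 unmatched t row(s), each kept with NULL a columns.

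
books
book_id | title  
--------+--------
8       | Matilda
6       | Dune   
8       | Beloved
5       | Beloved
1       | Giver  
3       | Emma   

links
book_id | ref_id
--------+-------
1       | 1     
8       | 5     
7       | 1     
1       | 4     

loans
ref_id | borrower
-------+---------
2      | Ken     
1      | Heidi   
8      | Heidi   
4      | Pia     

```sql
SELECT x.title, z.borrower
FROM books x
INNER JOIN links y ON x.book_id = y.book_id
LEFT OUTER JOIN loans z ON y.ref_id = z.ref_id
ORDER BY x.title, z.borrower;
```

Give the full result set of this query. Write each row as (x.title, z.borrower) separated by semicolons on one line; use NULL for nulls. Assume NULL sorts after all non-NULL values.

(Beloved, NULL); (Giver, Heidi); (Giver, Pia); (Matilda, NULL)

Evaluate left to right. First `books x INNER JOIN links y` on book_id: 4 row(s).
Then LEFT JOIN `loans z` on ref_id: each of those 4 rows is kept; rows whose y.ref_id has no match in z get NULL for z's columns.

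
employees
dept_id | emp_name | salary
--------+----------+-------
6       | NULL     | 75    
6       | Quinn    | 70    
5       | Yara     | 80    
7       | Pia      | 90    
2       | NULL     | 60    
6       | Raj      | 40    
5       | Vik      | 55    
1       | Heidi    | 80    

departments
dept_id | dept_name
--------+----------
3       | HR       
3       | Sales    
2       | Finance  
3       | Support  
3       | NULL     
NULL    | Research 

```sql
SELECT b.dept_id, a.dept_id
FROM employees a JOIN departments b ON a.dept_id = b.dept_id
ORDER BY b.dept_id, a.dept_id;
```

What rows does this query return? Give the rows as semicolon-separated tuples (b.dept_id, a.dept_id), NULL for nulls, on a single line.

(2, 2)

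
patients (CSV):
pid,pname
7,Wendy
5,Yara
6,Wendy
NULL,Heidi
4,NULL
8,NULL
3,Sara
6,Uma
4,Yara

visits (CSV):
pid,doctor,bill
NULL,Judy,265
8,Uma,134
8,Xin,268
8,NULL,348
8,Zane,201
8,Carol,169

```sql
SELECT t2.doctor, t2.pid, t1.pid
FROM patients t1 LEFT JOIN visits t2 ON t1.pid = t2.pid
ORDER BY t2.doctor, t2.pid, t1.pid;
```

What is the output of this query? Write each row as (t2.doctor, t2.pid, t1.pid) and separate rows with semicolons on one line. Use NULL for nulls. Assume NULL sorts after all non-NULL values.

(Carol, 8, 8); (Uma, 8, 8); (Xin, 8, 8); (Zane, 8, 8); (NULL, 8, 8); (NULL, NULL, 3); (NULL, NULL, 4); (NULL, NULL, 4); (NULL, NULL, 5); (NULL, NULL, 6); (NULL, NULL, 6); (NULL, NULL, 7); (NULL, NULL, NULL)

LEFT JOIN keeps every row from `patients`; unmatched rows get NULL for `visits`'s columns.
Matching on t1.pid = t2.pid. A NULL in a compared column never satisfies the condition.
- t1 (pid=7) has no partner → padded with NULL.
- t1 (pid=5) has no partner → padded with NULL.
- t1 (pid=6) has no partner → padded with NULL.
- t1 (pid=NULL) has no partner → padded with NULL.
- t1 (pid=4) has no partner → padded with NULL.
- t1 (pid=8) pairs with 5 row(s) of t2.
- t1 (pid=3) has no partner → padded with NULL.
- t1 (pid=6) has no partner → padded with NULL.
- t1 (pid=4) has no partner → padded with NULL.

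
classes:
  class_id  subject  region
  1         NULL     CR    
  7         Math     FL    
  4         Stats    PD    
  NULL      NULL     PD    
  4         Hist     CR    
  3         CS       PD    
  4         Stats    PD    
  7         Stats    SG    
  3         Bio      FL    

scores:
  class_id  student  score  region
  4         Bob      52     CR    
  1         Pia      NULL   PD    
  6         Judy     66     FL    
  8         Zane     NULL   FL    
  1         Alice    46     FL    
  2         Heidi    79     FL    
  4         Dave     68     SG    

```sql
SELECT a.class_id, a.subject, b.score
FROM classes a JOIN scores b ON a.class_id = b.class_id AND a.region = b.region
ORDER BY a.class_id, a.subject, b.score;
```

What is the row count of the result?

INNER JOIN keeps only pairs where the ON condition holds.
Matching on a.class_id = b.class_id AND a.region = b.region. A NULL in a compared column never satisfies the condition.
Matched pairs: 1.
Total: 1 rows.

1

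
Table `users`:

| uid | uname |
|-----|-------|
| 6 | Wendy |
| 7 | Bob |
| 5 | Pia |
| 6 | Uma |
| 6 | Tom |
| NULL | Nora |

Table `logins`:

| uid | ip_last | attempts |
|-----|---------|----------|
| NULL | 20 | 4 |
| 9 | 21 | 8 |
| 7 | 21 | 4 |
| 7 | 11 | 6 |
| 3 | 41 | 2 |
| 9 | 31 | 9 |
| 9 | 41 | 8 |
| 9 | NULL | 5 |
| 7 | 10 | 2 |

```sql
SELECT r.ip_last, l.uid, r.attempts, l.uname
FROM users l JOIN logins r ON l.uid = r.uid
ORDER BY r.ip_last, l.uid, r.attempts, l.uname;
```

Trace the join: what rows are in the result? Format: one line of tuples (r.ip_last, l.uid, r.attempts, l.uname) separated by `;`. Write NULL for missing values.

INNER JOIN keeps only pairs where the ON condition holds.
Matching on l.uid = r.uid. A NULL in a compared column never satisfies the condition.
- l (uid=6) has no partner → excluded.
- l (uid=7) pairs with 3 row(s) of r.
- l (uid=5) has no partner → excluded.
- l (uid=6) has no partner → excluded.
- l (uid=6) has no partner → excluded.
- l (uid=NULL) has no partner → excluded.
After projecting and ordering:
r.ip_last | l.uid | r.attempts | l.uname
10 | 7 | 2 | Bob
11 | 7 | 6 | Bob
21 | 7 | 4 | Bob

(10, 7, 2, Bob); (11, 7, 6, Bob); (21, 7, 4, Bob)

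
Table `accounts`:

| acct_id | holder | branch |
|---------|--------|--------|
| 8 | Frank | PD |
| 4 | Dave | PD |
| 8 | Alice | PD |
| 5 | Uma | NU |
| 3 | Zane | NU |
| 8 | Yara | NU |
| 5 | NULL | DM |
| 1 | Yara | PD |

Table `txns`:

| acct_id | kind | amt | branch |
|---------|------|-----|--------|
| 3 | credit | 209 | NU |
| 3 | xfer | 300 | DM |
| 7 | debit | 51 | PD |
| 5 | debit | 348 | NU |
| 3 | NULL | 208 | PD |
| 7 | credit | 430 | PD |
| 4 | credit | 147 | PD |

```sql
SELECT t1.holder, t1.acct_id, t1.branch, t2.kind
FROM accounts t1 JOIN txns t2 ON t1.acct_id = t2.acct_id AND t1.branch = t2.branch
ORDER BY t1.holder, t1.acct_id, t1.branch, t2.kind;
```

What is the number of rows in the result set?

INNER JOIN keeps only pairs where the ON condition holds.
Matching on t1.acct_id = t2.acct_id AND t1.branch = t2.branch.
Matched pairs: 3.
Total: 3 rows.

3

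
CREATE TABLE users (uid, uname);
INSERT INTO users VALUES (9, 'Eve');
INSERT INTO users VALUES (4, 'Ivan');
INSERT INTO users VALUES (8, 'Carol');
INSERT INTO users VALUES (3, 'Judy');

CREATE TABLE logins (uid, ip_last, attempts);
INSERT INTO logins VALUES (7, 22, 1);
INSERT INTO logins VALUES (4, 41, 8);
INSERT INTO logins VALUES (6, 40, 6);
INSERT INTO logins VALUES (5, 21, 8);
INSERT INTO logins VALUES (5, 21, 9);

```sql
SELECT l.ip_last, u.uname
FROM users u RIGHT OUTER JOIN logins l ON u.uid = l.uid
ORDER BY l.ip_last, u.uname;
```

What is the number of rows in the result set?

RIGHT JOIN keeps every row from `logins`; unmatched rows get NULL for `users`'s columns.
Matching on u.uid = l.uid.
Matched pairs: 1; unmatched l rows kept: 4.
Total: 1 matched + 4 padded = 5 rows.

5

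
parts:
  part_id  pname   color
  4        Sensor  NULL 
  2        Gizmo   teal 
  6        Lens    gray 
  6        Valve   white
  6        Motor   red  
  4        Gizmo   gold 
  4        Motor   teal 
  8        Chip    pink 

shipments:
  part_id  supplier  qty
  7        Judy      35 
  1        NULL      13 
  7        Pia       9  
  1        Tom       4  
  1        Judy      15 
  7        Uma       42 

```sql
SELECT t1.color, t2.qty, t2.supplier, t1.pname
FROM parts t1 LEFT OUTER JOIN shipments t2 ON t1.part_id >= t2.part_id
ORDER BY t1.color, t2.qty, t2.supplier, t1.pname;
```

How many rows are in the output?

LEFT JOIN keeps every row from `parts`; unmatched rows get NULL for `shipments`'s columns.
Matching on t1.part_id >= t2.part_id.
Matched pairs: 27; unmatched t1 rows kept: 0.
Total: 27 rows.

27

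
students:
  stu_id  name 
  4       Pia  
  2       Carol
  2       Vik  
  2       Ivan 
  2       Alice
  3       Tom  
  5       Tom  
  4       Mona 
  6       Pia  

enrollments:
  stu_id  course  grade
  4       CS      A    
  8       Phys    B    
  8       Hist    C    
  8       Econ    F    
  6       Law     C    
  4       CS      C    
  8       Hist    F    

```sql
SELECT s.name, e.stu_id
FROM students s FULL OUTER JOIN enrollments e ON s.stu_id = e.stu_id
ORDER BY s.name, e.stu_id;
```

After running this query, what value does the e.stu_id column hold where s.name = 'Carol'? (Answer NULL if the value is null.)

NULL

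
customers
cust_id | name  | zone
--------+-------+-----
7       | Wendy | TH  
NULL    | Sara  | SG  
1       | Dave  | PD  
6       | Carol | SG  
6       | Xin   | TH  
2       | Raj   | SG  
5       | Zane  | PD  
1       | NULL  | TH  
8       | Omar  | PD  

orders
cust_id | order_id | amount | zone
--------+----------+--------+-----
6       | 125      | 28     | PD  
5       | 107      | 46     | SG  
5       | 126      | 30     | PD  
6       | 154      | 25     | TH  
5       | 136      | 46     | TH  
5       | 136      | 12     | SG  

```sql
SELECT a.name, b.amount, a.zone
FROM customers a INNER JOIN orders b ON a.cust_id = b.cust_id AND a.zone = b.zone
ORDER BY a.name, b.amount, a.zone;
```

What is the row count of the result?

INNER JOIN keeps only pairs where the ON condition holds.
Matching on a.cust_id = b.cust_id AND a.zone = b.zone. A NULL in a compared column never satisfies the condition.
- a row (cust_id=7, zone=TH): no match → dropped.
- a row (cust_id=NULL, zone=SG): no match → dropped.
- a row (cust_id=1, zone=PD): no match → dropped.
- a row (cust_id=6, zone=SG): no match → dropped.
- a row (cust_id=6, zone=TH): matches 1 b row(s) → 1 output row(s).
- a row (cust_id=2, zone=SG): no match → dropped.
- a row (cust_id=5, zone=PD): matches 1 b row(s) → 1 output row(s).
- a row (cust_id=1, zone=TH): no match → dropped.
- a row (cust_id=8, zone=PD): no match → dropped.
Total: 2 rows.

2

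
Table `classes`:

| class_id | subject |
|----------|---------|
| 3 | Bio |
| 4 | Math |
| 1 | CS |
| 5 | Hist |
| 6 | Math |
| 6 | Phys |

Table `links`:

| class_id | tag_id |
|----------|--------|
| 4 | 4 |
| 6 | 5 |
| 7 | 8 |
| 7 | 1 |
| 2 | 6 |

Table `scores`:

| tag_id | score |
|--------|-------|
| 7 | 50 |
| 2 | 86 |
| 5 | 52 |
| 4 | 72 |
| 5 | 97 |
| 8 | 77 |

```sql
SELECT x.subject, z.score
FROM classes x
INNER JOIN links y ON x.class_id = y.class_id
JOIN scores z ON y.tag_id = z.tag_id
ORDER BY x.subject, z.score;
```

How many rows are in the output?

Step 1 — x INNER JOIN y on class_id → 3 row(s).
Then INNER JOIN `scores z` on tag_id: keep only rows whose y.tag_id appears in z.
Result: 5 row(s).

5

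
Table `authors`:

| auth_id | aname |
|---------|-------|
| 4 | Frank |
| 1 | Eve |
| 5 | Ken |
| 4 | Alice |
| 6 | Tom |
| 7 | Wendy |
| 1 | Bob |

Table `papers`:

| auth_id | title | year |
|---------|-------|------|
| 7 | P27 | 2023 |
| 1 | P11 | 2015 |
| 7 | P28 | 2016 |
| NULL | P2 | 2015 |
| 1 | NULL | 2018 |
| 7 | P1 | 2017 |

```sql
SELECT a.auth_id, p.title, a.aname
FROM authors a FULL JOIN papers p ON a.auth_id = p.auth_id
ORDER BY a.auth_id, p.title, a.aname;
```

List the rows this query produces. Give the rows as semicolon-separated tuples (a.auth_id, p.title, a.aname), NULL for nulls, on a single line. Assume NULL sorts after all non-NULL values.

(1, P11, Bob); (1, P11, Eve); (1, NULL, Bob); (1, NULL, Eve); (4, NULL, Alice); (4, NULL, Frank); (5, NULL, Ken); (6, NULL, Tom); (7, P1, Wendy); (7, P27, Wendy); (7, P28, Wendy); (NULL, P2, NULL)

FULL OUTER JOIN keeps every row from both sides; unmatched rows get NULL for the other side's columns.
Matching on a.auth_id = p.auth_id. A NULL in a compared column never satisfies the condition.
Matched pairs: 7; unmatched a rows kept: 4; unmatched p rows kept: 1.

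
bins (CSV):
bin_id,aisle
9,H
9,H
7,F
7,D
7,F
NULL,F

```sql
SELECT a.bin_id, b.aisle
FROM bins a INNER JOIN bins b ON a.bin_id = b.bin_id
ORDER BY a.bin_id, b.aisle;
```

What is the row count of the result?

INNER JOIN keeps only pairs where the ON condition holds.
Matching on a.bin_id = b.bin_id. A NULL in a compared column never satisfies the condition.
- a[0] bin_id=9 → 2 match(es) in b → 2 row(s).
- a[1] bin_id=9 → 2 match(es) in b → 2 row(s).
- a[2] bin_id=7 → 3 match(es) in b → 3 row(s).
- a[3] bin_id=7 → 3 match(es) in b → 3 row(s).
- a[4] bin_id=7 → 3 match(es) in b → 3 row(s).
- a[5] bin_id=NULL → no match; dropped.
Total: 13 rows.

13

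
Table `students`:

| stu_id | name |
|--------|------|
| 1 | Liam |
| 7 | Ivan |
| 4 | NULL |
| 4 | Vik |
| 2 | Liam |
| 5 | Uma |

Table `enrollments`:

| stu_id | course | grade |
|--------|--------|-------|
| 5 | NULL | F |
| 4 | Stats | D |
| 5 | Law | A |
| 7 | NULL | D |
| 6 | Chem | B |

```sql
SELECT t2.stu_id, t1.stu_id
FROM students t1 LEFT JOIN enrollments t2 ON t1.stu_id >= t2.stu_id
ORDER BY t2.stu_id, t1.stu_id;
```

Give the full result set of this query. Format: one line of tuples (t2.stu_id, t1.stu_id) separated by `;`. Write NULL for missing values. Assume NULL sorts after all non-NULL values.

(4, 4); (4, 4); (4, 5); (4, 7); (5, 5); (5, 5); (5, 7); (5, 7); (6, 7); (7, 7); (NULL, 1); (NULL, 2)

LEFT JOIN keeps every row from `students`; unmatched rows get NULL for `enrollments`'s columns.
Matching on t1.stu_id >= t2.stu_id.
Matched pairs: 10; unmatched t1 rows kept: 2.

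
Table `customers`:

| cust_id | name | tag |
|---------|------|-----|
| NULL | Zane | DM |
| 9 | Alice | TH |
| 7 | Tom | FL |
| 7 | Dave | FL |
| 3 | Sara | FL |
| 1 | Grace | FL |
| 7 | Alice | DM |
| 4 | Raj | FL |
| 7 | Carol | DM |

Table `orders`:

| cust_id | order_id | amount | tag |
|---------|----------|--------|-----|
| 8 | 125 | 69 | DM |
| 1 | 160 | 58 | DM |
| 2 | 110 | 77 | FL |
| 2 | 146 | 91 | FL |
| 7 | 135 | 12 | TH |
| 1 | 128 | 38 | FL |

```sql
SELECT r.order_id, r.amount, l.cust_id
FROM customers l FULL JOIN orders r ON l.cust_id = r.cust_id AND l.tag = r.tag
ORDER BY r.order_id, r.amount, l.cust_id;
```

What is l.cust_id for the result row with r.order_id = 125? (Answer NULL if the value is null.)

NULL

FULL OUTER JOIN keeps every row from both sides; unmatched rows get NULL for the other side's columns.
Matching on l.cust_id = r.cust_id AND l.tag = r.tag. A NULL in a compared column never satisfies the condition.
Matched pairs: 1; unmatched l rows kept: 8; unmatched r rows kept: 5.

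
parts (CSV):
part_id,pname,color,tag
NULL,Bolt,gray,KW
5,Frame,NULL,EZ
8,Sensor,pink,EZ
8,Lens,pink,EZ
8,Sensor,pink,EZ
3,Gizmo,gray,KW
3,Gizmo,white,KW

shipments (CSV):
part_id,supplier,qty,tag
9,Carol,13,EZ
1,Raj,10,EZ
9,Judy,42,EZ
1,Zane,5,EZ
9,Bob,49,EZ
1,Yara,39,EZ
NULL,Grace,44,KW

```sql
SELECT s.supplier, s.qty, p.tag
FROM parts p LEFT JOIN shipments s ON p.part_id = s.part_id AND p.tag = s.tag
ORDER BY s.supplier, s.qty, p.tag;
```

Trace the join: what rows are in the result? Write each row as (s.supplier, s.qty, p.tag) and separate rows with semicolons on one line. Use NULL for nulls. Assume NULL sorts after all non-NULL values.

LEFT JOIN keeps every row from `parts`; unmatched rows get NULL for `shipments`'s columns.
Matching on p.part_id = s.part_id AND p.tag = s.tag. A NULL in a compared column never satisfies the condition.
- part_id=NULL, tag=KW: no s row matches, row kept with s columns NULL.
- part_id=5, tag=EZ: no s row matches, row kept with s columns NULL.
- part_id=8, tag=EZ: no s row matches, row kept with s columns NULL.
- part_id=8, tag=EZ: no s row matches, row kept with s columns NULL.
- part_id=8, tag=EZ: no s row matches, row kept with s columns NULL.
- part_id=3, tag=KW: no s row matches, row kept with s columns NULL.
- part_id=3, tag=KW: no s row matches, row kept with s columns NULL.
After projecting and ordering:
s.supplier | s.qty | p.tag
NULL | NULL | EZ
NULL | NULL | EZ
NULL | NULL | EZ
NULL | NULL | EZ
NULL | NULL | KW
NULL | NULL | KW
NULL | NULL | KW

(NULL, NULL, EZ); (NULL, NULL, EZ); (NULL, NULL, EZ); (NULL, NULL, EZ); (NULL, NULL, KW); (NULL, NULL, KW); (NULL, NULL, KW)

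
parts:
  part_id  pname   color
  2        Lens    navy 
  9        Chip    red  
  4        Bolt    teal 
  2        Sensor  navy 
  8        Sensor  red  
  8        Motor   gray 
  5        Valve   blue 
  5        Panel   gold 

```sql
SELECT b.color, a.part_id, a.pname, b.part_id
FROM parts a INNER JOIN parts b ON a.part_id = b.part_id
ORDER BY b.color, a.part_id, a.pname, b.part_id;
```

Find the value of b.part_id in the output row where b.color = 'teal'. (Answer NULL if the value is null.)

4

INNER JOIN keeps only pairs where the ON condition holds.
Matching on a.part_id = b.part_id.
- a (part_id=2) pairs with 2 row(s) of b.
- a (part_id=9) pairs with 1 row(s) of b.
- a (part_id=4) pairs with 1 row(s) of b.
- a (part_id=2) pairs with 2 row(s) of b.
- a (part_id=8) pairs with 2 row(s) of b.
- a (part_id=8) pairs with 2 row(s) of b.
- a (part_id=5) pairs with 2 row(s) of b.
- a (part_id=5) pairs with 2 row(s) of b.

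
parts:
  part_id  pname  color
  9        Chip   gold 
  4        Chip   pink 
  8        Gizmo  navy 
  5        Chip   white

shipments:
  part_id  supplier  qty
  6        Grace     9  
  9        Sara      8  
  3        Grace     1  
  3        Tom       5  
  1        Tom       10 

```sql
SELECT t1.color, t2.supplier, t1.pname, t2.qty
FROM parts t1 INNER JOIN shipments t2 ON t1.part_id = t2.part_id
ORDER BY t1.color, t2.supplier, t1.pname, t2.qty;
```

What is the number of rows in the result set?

1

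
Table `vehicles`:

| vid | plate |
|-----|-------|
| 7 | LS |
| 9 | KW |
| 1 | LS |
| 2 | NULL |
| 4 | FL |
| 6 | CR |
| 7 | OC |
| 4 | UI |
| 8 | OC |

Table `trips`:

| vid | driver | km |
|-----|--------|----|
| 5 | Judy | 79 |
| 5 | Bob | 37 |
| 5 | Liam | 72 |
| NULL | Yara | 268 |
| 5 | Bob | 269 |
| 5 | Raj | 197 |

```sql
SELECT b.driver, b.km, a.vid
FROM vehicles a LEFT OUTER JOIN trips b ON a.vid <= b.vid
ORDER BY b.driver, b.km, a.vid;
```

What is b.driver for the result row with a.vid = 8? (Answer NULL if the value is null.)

NULL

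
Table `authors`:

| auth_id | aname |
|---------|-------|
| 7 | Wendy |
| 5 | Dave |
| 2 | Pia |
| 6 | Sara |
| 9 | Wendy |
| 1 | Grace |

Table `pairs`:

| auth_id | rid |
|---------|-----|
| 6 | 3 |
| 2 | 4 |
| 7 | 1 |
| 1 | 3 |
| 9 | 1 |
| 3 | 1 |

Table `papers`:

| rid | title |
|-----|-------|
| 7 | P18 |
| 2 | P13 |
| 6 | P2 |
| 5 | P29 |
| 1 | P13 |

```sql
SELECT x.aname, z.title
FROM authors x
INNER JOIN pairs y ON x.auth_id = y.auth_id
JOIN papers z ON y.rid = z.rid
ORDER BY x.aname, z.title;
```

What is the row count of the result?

2

Step 1 — x INNER JOIN y on auth_id → 5 row(s).
Then INNER JOIN `papers z` on rid: keep only rows whose y.rid appears in z.
Result: 2 row(s).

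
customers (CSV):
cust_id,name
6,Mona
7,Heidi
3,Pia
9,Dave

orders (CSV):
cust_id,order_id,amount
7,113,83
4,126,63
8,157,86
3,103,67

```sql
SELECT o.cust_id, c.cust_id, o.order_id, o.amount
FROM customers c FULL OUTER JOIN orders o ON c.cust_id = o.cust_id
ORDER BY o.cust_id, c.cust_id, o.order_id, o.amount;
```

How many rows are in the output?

FULL OUTER JOIN keeps every row from both sides; unmatched rows get NULL for the other side's columns.
Matching on c.cust_id = o.cust_id.
Matched pairs: 2; unmatched c rows kept: 2; unmatched o rows kept: 2.
Total: 2 matched + 4 padded = 6 rows.

6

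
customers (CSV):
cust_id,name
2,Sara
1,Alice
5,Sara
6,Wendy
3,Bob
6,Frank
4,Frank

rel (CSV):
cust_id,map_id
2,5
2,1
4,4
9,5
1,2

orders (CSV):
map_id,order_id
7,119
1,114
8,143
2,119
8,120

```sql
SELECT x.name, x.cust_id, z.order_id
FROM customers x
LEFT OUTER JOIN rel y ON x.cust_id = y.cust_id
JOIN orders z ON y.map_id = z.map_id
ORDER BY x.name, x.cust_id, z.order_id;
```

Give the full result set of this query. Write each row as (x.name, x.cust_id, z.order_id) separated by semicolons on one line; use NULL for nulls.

(Alice, 1, 119); (Sara, 2, 114)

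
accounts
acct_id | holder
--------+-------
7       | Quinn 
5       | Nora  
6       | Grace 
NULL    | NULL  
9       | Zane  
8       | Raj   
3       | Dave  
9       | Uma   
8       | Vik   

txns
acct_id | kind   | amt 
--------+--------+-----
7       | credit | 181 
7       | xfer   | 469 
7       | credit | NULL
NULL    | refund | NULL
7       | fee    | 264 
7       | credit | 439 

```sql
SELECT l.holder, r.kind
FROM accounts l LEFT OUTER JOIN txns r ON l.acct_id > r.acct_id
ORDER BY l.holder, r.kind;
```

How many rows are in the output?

25

LEFT JOIN keeps every row from `accounts`; unmatched rows get NULL for `txns`'s columns.
Matching on l.acct_id > r.acct_id. A NULL in a compared column never satisfies the condition.
Matched pairs: 20; unmatched l rows kept: 5.
Total: 20 matched + 5 padded = 25 rows.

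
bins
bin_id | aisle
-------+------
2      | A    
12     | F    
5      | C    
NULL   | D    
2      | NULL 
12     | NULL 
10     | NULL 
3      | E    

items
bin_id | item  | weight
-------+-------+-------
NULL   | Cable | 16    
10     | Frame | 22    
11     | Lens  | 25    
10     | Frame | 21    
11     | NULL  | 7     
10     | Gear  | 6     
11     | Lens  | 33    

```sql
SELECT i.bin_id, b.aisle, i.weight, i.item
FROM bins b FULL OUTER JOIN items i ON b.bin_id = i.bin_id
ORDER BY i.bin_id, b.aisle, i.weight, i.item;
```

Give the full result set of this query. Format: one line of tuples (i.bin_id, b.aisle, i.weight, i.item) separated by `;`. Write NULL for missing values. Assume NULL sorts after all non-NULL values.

(10, NULL, 6, Gear); (10, NULL, 21, Frame); (10, NULL, 22, Frame); (11, NULL, 7, NULL); (11, NULL, 25, Lens); (11, NULL, 33, Lens); (NULL, A, NULL, NULL); (NULL, C, NULL, NULL); (NULL, D, NULL, NULL); (NULL, E, NULL, NULL); (NULL, F, NULL, NULL); (NULL, NULL, 16, Cable); (NULL, NULL, NULL, NULL); (NULL, NULL, NULL, NULL)

FULL OUTER JOIN keeps every row from both sides; unmatched rows get NULL for the other side's columns.
Matching on b.bin_id = i.bin_id. A NULL in a compared column never satisfies the condition.
Matched pairs: 3; unmatched b rows kept: 7; unmatched i rows kept: 4.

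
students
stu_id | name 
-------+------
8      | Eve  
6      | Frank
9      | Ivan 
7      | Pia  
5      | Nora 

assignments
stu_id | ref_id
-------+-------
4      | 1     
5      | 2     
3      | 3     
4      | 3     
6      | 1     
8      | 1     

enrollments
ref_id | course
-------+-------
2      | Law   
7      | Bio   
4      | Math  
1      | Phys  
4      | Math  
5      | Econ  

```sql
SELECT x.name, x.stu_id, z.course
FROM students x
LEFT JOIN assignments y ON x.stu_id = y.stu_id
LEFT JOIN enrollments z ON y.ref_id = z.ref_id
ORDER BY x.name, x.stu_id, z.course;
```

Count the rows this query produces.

5

Evaluate left to right. First `students x LEFT JOIN assignments y` on stu_id: 5 row(s).
Then LEFT JOIN `enrollments z` on ref_id: each of those 5 rows is kept; rows whose y.ref_id has no match in z get NULL for z's columns.
Result: 5 row(s).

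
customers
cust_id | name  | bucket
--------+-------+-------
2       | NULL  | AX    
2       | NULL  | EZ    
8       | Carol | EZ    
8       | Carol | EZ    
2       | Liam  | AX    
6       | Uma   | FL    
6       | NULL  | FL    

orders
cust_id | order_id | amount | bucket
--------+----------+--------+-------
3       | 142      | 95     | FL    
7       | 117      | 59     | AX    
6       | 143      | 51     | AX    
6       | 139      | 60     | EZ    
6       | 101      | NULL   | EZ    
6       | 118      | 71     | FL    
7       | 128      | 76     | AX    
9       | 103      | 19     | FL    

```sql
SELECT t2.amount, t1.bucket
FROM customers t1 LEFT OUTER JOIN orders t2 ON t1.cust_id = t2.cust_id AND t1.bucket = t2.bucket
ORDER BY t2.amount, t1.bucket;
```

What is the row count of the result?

7

LEFT JOIN keeps every row from `customers`; unmatched rows get NULL for `orders`'s columns.
Matching on t1.cust_id = t2.cust_id AND t1.bucket = t2.bucket.
Matched pairs: 2; unmatched t1 rows kept: 5.
Total: 2 matched + 5 padded = 7 rows.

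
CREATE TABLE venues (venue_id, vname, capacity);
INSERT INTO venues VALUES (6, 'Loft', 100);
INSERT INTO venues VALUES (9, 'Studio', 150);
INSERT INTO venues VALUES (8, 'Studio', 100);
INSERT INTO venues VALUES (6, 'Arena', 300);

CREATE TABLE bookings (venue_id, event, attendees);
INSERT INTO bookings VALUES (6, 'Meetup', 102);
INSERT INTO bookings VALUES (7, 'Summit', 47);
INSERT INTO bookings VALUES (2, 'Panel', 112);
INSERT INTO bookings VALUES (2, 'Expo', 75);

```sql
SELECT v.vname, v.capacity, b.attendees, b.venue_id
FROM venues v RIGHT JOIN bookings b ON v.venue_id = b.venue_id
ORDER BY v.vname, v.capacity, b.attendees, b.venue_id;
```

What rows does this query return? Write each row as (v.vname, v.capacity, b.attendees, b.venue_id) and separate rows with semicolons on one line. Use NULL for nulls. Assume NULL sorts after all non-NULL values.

(Arena, 300, 102, 6); (Loft, 100, 102, 6); (NULL, NULL, 47, 7); (NULL, NULL, 75, 2); (NULL, NULL, 112, 2)

RIGHT JOIN keeps every row from `bookings`; unmatched rows get NULL for `venues`'s columns.
Matching on v.venue_id = b.venue_id.
- v[0] venue_id=6 → 1 match(es) in b → 1 row(s).
- v[1] venue_id=9 → no match.
- v[2] venue_id=8 → no match.
- v[3] venue_id=6 → 1 match(es) in b → 1 row(s).
- plus 3 unmatched b row(s), each kept with NULL v columns.
After projecting and ordering:
v.vname | v.capacity | b.attendees | b.venue_id
Arena | 300 | 102 | 6
Loft | 100 | 102 | 6
NULL | NULL | 47 | 7
NULL | NULL | 75 | 2
NULL | NULL | 112 | 2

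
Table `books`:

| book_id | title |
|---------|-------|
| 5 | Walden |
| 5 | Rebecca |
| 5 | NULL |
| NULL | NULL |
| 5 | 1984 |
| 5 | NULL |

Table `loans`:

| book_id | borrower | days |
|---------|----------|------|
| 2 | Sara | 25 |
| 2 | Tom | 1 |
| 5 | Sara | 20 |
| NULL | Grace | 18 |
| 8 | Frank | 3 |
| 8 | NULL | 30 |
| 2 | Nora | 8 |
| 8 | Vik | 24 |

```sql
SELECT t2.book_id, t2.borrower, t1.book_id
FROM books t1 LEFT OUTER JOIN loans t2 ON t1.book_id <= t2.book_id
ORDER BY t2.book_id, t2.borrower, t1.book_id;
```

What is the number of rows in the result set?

LEFT JOIN keeps every row from `books`; unmatched rows get NULL for `loans`'s columns.
Matching on t1.book_id <= t2.book_id. A NULL in a compared column never satisfies the condition.
Matched pairs: 20; unmatched t1 rows kept: 1.
Total: 20 matched + 1 padded = 21 rows.

21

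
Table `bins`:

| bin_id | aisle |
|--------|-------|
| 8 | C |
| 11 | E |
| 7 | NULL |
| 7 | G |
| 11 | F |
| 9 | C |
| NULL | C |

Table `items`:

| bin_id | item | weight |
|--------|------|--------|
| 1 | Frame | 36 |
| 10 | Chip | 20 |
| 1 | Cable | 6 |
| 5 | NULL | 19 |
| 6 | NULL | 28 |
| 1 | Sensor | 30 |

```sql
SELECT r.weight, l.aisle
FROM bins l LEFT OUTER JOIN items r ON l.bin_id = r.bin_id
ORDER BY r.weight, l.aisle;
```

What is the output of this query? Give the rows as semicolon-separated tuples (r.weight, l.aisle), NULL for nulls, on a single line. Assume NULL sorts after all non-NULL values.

LEFT JOIN keeps every row from `bins`; unmatched rows get NULL for `items`'s columns.
Matching on l.bin_id = r.bin_id. A NULL in a compared column never satisfies the condition.
- bin_id=8: no r row matches, row kept with r columns NULL.
- bin_id=11: no r row matches, row kept with r columns NULL.
- bin_id=7: no r row matches, row kept with r columns NULL.
- bin_id=7: no r row matches, row kept with r columns NULL.
- bin_id=11: no r row matches, row kept with r columns NULL.
- bin_id=9: no r row matches, row kept with r columns NULL.
- bin_id=NULL: no r row matches, row kept with r columns NULL.
After projecting and ordering:
r.weight | l.aisle
NULL | C
NULL | C
NULL | C
NULL | E
NULL | F
NULL | G
NULL | NULL

(NULL, C); (NULL, C); (NULL, C); (NULL, E); (NULL, F); (NULL, G); (NULL, NULL)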